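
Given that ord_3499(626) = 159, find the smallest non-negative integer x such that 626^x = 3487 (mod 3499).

2

Successive powers of 626 modulo 3499:
  626^0=1  626^1=626  626^2=3487
So 626^2 ≡ 3487 (mod 3499), giving x = 2.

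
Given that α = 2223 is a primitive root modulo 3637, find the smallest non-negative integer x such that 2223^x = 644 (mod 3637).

Baby-step giant-step with m = ceil(sqrt(3636)) = 61.
Baby table (2223^j mod 3637 for j=0..60):
  0:1  1:2223  2:2683  3:3266  4:866  5:1145  6:3072  7:2407
  8:734  9:2306  10:1705  11:461  12:2806  13:283  14:3545  15:2793
  16:480  17:1399  18:342  19:133  20:1062  21:413  22:1575  23:2431
  24:3168  25:1232  26:75  27:3060  28:1190  29:1271  30:3121  31:2224
  32:1269  33:2312  34:495  35:2011  36:580  37:1842  38:3141  39:3040
  40:374  41:2166  42:3267  43:3089  44:191  45:2701  46:3273  47:1879
  48:1741  49:475  50:1195  51:1475  52:1988  53:369  54:1962  55:763
  56:1307  57:3135  58:613  59:2461  60:755
Giant step factor: 2223^(-61) ≡ 2485 (mod 3637).
Scan 644·2485^i mod 3637 for i = 0, 1, …:
  i=0: 644   i=1: 60   i=2: 3620   i=3: 1399
Match at i=3, j=17: x = 3·61 + 17 = 200.

200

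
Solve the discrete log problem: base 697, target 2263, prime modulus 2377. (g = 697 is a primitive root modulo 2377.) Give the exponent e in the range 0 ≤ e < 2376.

Baby-step giant-step with m = ceil(sqrt(2376)) = 49.
Baby table (697^j mod 2377 for j=0..48):
  0:1  1:697  2:901  3:469  4:1244  5:1840  6:1277  7:1071
  8:109  9:2286  10:752  11:1204  12:107  13:892  14:1327  15:266
  16:2373  17:1966  18:1150  19:501  20:2155  21:2148  22:2023  23:470
  24:1941  25:364  26:1746  27:2315  28:1949  29:1186  30:1823  31:1313
  32:16  33:1644  34:154  35:373  36:888  37:916  38:1416  39:497
  40:1744  41:921  42:147  43:248  44:1712  45:10  46:2216  47:1879
  48:2313
Giant step factor: 697^(-49) ≡ 651 (mod 2377).
Scan 2263·651^i mod 2377 for i = 0, 1, …:
  i=0: 2263   i=1: 1850   i=2: 1588   i=3: 2170
  i=4: 732   i=5: 1132   i=6: 62   i=7: 2330
  i=8: 304   i=9: 613     …   i=29: 103
  i=30: 497
Match at i=30, j=39: e = 30·49 + 39 = 1509.

1509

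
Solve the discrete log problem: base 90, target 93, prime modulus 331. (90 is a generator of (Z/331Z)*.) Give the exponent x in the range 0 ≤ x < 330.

Successive powers of 90 modulo 331:
  90^0=1  90^1=90  90^2=156  90^3=138  90^4=173  90^5=13
  90^6=177  90^7=42  90^8=139  90^9=263  90^10=169  90^11=315
  90^12=215  90^13=152  90^14=109  90^15=211  90^16=123  90^17=147
  90^18=321  90^19=93
So 90^19 ≡ 93 (mod 331), giving x = 19.

19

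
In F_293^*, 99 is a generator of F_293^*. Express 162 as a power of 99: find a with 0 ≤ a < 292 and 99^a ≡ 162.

Baby-step giant-step with m = ceil(sqrt(292)) = 18.
Baby table (99^j mod 293 for j=0..17):
  0:1  1:99  2:132  3:176  4:137  5:85  6:211  7:86
  8:17  9:218  10:193  11:62  12:278  13:273  14:71  15:290
  16:289  17:190
Giant step factor: 99^(-18) ≡ 96 (mod 293).
Scan 162·96^i mod 293 for i = 0, 1, …:
  i=0: 162   i=1: 23   i=2: 157   i=3: 129
  i=4: 78   i=5: 163   i=6: 119   i=7: 290
Match at i=7, j=15: a = 7·18 + 15 = 141.

141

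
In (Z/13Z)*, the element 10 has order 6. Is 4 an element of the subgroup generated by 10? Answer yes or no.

yes

4 ∈ ⟨10⟩ iff 4^6 ≡ 1 (mod 13), since |⟨10⟩| = 6.
4^6 mod 13 = 1.
Since 1 = 1, 4 lies in the subgroup.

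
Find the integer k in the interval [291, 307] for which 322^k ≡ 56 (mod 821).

297

Compute 322^291 mod 821 = 763, then multiply by 322 repeatedly:
  322^291=763  322^292=207  322^293=153  322^294=6  322^295=290
  322^296=607  322^297=56
Found 56 at exponent 297.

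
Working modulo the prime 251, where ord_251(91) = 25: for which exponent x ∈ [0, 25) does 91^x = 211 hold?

22

Successive powers of 91 modulo 251:
  91^0=1  91^1=91  91^2=249  91^3=69  91^4=4  91^5=113
  91^6=243  91^7=25  91^8=16  91^9=201  91^10=219  91^11=100
  91^12=64  91^13=51  91^14=123  91^15=149  91^16=5  91^17=204
  91^18=241  91^19=94  91^20=20  91^21=63  91^22=211
So 91^22 ≡ 211 (mod 251), giving x = 22.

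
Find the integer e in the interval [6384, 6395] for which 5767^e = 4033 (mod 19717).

Compute 5767^6384 mod 19717 = 3581, then multiply by 5767 repeatedly:
  5767^6384=3581  5767^6385=7928  5767^6386=16770  5767^6387=705  5767^6388=4033
Found 4033 at exponent 6388.

6388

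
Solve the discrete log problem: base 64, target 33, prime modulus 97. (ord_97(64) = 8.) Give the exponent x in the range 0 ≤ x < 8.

5

Successive powers of 64 modulo 97:
  64^0=1  64^1=64  64^2=22  64^3=50  64^4=96  64^5=33
So 64^5 ≡ 33 (mod 97), giving x = 5.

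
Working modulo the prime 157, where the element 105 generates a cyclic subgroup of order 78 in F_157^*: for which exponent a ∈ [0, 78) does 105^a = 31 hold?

43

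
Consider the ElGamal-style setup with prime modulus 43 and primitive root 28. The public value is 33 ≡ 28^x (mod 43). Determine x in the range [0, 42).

23

Baby-step giant-step with m = ceil(sqrt(42)) = 7.
Baby table (28^j mod 43 for j=0..6):
  0:1  1:28  2:10  3:22  4:14  5:5  6:11
Giant step factor: 28^(-7) ≡ 37 (mod 43).
Scan 33·37^i mod 43 for i = 0, 1, …:
  i=0: 33   i=1: 17   i=2: 27   i=3: 10
Match at i=3, j=2: x = 3·7 + 2 = 23.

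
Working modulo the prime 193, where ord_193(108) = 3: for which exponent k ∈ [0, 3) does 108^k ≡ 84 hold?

2

Successive powers of 108 modulo 193:
  108^0=1  108^1=108  108^2=84
So 108^2 ≡ 84 (mod 193), giving k = 2.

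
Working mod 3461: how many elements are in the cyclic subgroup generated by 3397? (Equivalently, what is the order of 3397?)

The order of 3397 must divide p − 1 = 3460 = 2^2 · 5 · 173.
Divisors: 1, 2, 4, 5, 10, 20, 173, 346, 692, 865, 1730, 3460.
Check each in increasing order: 3397^1 ≡ 3397;  3397^2 ≡ 635;  3397^4 ≡ 1749;  3397^5 ≡ 2277;  3397^10 ≡ 151;  3397^20 ≡ 2035;  3397^173 ≡ 3019;  3397^346 ≡ 1548;  3397^692 ≡ 1292;  3397^865 ≡ 1.
Smallest exponent giving 1 is 865.

865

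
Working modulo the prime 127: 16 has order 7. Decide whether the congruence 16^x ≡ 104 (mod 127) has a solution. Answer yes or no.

⟨16⟩ has order 7; its elements mod 127 are {1, 2, 4, 8, 16, 32, 64}.
104 is not in this set.

no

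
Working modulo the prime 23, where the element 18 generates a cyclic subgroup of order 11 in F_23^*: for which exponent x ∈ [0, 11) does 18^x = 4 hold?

4

Successive powers of 18 modulo 23:
  18^0=1  18^1=18  18^2=2  18^3=13  18^4=4
So 18^4 ≡ 4 (mod 23), giving x = 4.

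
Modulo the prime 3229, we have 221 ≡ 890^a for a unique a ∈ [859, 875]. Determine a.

Compute 890^859 mod 3229 = 2008, then multiply by 890 repeatedly:
  890^859=2008  890^860=1483  890^861=2438  890^862=3161  890^863=831
  890^864=149  890^865=221
Found 221 at exponent 865.

865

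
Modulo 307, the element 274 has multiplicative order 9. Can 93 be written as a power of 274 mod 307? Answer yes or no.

yes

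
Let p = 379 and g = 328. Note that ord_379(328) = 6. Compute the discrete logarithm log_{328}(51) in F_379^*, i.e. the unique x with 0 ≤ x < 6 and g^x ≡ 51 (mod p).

Successive powers of 328 modulo 379:
  328^0=1  328^1=328  328^2=327  328^3=378  328^4=51
So 328^4 ≡ 51 (mod 379), giving x = 4.

4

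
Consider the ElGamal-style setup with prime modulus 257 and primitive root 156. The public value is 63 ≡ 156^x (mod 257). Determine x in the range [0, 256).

37

Baby-step giant-step with m = ceil(sqrt(256)) = 16.
Baby table (156^j mod 257 for j=0..15):
  0:1  1:156  2:178  3:12  4:73  5:80  6:144  7:105
  8:189  9:186  10:232  11:212  12:176  13:214  14:231  15:56
Giant step factor: 156^(-16) ≡ 128 (mod 257).
Scan 63·128^i mod 257 for i = 0, 1, …:
  i=0: 63   i=1: 97   i=2: 80
Match at i=2, j=5: x = 2·16 + 5 = 37.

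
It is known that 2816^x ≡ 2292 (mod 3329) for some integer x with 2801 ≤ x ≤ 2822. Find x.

Compute 2816^2801 mod 3329 = 1832, then multiply by 2816 repeatedly:
  2816^2801=1832  2816^2802=2291  2816^2803=3183  2816^2804=1660  2816^2805=644
  2816^2806=2528  2816^2807=1446  2816^2808=569  2816^2809=1055  2816^2810=1412
  2816^2811=1366  2816^2812=1661  2816^2813=131  2816^2814=2706  2816^2815=15
  2816^2816=2292
Found 2292 at exponent 2816.

2816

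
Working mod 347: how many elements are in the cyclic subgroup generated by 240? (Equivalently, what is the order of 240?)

The order of 240 must divide p − 1 = 346 = 2 · 173.
Divisors: 1, 2, 173, 346.
Check each in increasing order: 240^1 ≡ 240;  240^2 ≡ 345;  240^173 ≡ 346;  240^346 ≡ 1.
Smallest exponent giving 1 is 346.

346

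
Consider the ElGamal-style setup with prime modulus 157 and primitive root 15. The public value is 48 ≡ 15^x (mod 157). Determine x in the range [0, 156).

Baby-step giant-step with m = ceil(sqrt(156)) = 13.
Baby table (15^j mod 157 for j=0..12):
  0:1  1:15  2:68  3:78  4:71  5:123  6:118  7:43
  8:17  9:98  10:57  11:70  12:108
Giant step factor: 15^(-13) ≡ 22 (mod 157).
Scan 48·22^i mod 157 for i = 0, 1, …:
  i=0: 48   i=1: 114   i=2: 153   i=3: 69
  i=4: 105   i=5: 112   i=6: 109   i=7: 43
Match at i=7, j=7: x = 7·13 + 7 = 98.

98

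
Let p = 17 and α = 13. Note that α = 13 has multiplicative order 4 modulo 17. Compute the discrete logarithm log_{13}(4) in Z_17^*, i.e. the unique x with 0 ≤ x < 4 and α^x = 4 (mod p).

3

Successive powers of 13 modulo 17:
  13^0=1  13^1=13  13^2=16  13^3=4
So 13^3 ≡ 4 (mod 17), giving x = 3.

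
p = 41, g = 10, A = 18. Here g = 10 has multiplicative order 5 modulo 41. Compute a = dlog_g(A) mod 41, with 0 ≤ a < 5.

2

Successive powers of 10 modulo 41:
  10^0=1  10^1=10  10^2=18
So 10^2 ≡ 18 (mod 41), giving a = 2.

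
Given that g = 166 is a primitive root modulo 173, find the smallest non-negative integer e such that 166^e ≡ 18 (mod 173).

159

Baby-step giant-step with m = ceil(sqrt(172)) = 14.
Baby table (166^j mod 173 for j=0..13):
  0:1  1:166  2:49  3:3  4:152  5:147  6:9  7:110
  8:95  9:27  10:157  11:112  12:81  13:125
Giant step factor: 166^(-14) ≡ 121 (mod 173).
Scan 18·121^i mod 173 for i = 0, 1, …:
  i=0: 18   i=1: 102   i=2: 59   i=3: 46
  i=4: 30   i=5: 170   i=6: 156   i=7: 19
  i=8: 50   i=9: 168   i=10: 87   i=11: 147
Match at i=11, j=5: e = 11·14 + 5 = 159.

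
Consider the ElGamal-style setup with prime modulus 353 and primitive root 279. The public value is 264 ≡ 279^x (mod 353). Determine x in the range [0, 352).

343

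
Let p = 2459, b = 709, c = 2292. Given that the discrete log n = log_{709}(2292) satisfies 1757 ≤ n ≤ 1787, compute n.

1782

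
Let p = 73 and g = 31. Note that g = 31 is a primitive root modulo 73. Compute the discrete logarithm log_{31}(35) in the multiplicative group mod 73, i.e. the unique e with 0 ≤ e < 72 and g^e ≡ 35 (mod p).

Baby-step giant-step with m = ceil(sqrt(72)) = 9.
Baby table (31^j mod 73 for j=0..8):
  0:1  1:31  2:12  3:7  4:71  5:11  6:49  7:59
  8:4
Giant step factor: 31^(-9) ≡ 63 (mod 73).
Scan 35·63^i mod 73 for i = 0, 1, …:
  i=0: 35   i=1: 15   i=2: 69   i=3: 40
  i=4: 38   i=5: 58   i=6: 4
Match at i=6, j=8: e = 6·9 + 8 = 62.

62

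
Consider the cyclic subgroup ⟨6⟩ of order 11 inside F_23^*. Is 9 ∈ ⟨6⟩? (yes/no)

9 ∈ ⟨6⟩ iff 9^11 ≡ 1 (mod 23), since |⟨6⟩| = 11.
9^11 mod 23 = 1.
Since 1 = 1, 9 lies in the subgroup.

yes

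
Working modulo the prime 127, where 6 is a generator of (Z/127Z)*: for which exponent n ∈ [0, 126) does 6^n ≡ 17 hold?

Baby-step giant-step with m = ceil(sqrt(126)) = 12.
Baby table (6^j mod 127 for j=0..11):
  0:1  1:6  2:36  3:89  4:26  5:29  6:47  7:28
  8:41  9:119  10:79  11:93
Giant step factor: 6^(-12) ≡ 94 (mod 127).
Scan 17·94^i mod 127 for i = 0, 1, …:
  i=0: 17   i=1: 74   i=2: 98   i=3: 68
  i=4: 42   i=5: 11   i=6: 18   i=7: 41
Match at i=7, j=8: n = 7·12 + 8 = 92.

92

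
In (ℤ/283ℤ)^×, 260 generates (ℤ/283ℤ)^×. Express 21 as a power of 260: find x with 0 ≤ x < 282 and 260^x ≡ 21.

117

Baby-step giant-step with m = ceil(sqrt(282)) = 17.
Baby table (260^j mod 283 for j=0..16):
  0:1  1:260  2:246  3:2  4:237  5:209  6:4  7:191
  8:135  9:8  10:99  11:270  12:16  13:198  14:257  15:32
  16:113
Giant step factor: 260^(-17) ≡ 234 (mod 283).
Scan 21·234^i mod 283 for i = 0, 1, …:
  i=0: 21   i=1: 103   i=2: 47   i=3: 244
  i=4: 213   i=5: 34   i=6: 32
Match at i=6, j=15: x = 6·17 + 15 = 117.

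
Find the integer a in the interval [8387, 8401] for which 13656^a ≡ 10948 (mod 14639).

8391

Compute 13656^8387 mod 14639 = 5500, then multiply by 13656 repeatedly:
  13656^8387=5500  13656^8388=9930  13656^8389=3023  13656^8390=108  13656^8391=10948
Found 10948 at exponent 8391.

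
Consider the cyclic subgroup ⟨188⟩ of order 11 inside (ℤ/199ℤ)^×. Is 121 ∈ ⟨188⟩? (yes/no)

yes

⟨188⟩ has order 11; its elements mod 199 are {1, 18, 61, 62, 63, 103, 114, 121, 125, 139, 188}.
121 is in this set.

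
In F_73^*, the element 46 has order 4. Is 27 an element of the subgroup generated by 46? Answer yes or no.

yes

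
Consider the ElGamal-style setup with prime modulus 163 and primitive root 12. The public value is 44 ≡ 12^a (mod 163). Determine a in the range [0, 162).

Baby-step giant-step with m = ceil(sqrt(162)) = 13.
Baby table (12^j mod 163 for j=0..12):
  0:1  1:12  2:144  3:98  4:35  5:94  6:150  7:7
  8:84  9:30  10:34  11:82  12:6
Giant step factor: 12^(-13) ≡ 120 (mod 163).
Scan 44·120^i mod 163 for i = 0, 1, …:
  i=0: 44   i=1: 64   i=2: 19   i=3: 161
  i=4: 86   i=5: 51   i=6: 89   i=7: 85
  i=8: 94
Match at i=8, j=5: a = 8·13 + 5 = 109.

109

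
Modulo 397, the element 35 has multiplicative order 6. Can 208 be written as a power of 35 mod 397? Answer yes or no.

no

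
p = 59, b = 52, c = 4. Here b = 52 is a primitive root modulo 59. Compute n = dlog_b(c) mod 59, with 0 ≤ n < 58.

Baby-step giant-step with m = ceil(sqrt(58)) = 8.
Baby table (52^j mod 59 for j=0..7):
  0:1  1:52  2:49  3:11  4:41  5:8  6:3  7:38
Giant step factor: 52^(-8) ≡ 57 (mod 59).
Scan 4·57^i mod 59 for i = 0, 1, …:
  i=0: 4   i=1: 51   i=2: 16   i=3: 27
  i=4: 5   i=5: 49
Match at i=5, j=2: n = 5·8 + 2 = 42.

42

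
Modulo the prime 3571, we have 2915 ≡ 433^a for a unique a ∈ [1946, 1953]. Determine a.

1947

Compute 433^1946 mod 3571 = 1384, then multiply by 433 repeatedly:
  433^1946=1384  433^1947=2915
Found 2915 at exponent 1947.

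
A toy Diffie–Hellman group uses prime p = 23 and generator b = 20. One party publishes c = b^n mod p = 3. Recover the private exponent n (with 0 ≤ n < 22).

12

Successive powers of 20 modulo 23:
  20^0=1  20^1=20  20^2=9  20^3=19  20^4=12  20^5=10
  20^6=16  20^7=21  20^8=6  20^9=5  20^10=8  20^11=22
  20^12=3
So 20^12 ≡ 3 (mod 23), giving n = 12.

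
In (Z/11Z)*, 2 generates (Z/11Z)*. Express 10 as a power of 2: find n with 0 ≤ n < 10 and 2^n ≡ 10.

5

Successive powers of 2 modulo 11:
  2^0=1  2^1=2  2^2=4  2^3=8  2^4=5  2^5=10
So 2^5 ≡ 10 (mod 11), giving n = 5.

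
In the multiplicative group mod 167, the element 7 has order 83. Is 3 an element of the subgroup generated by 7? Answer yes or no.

yes

3 ∈ ⟨7⟩ iff 3^83 ≡ 1 (mod 167), since |⟨7⟩| = 83.
3^83 mod 167 = 1.
Since 1 = 1, 3 lies in the subgroup.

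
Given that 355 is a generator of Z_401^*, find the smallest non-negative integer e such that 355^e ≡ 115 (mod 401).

167

Baby-step giant-step with m = ceil(sqrt(400)) = 20.
Baby table (355^j mod 401 for j=0..19):
  0:1  1:355  2:111  3:107  4:291  5:248  6:221  7:260
  8:70  9:389  10:151  11:272  12:320  13:117  14:232  15:155
  16:88  17:363  18:144  19:193
Giant step factor: 355^(-20) ≡ 179 (mod 401).
Scan 115·179^i mod 401 for i = 0, 1, …:
  i=0: 115   i=1: 134   i=2: 327   i=3: 388
  i=4: 79   i=5: 106   i=6: 127   i=7: 277
  i=8: 260
Match at i=8, j=7: e = 8·20 + 7 = 167.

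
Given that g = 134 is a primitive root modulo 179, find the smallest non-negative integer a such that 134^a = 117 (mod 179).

102

Baby-step giant-step with m = ceil(sqrt(178)) = 14.
Baby table (134^j mod 179 for j=0..13):
  0:1  1:134  2:56  3:165  4:93  5:111  6:17  7:130
  8:57  9:120  10:149  11:97  12:110  13:62
Giant step factor: 134^(-14) ≡ 75 (mod 179).
Scan 117·75^i mod 179 for i = 0, 1, …:
  i=0: 117   i=1: 4   i=2: 121   i=3: 125
  i=4: 67   i=5: 13   i=6: 80   i=7: 93
Match at i=7, j=4: a = 7·14 + 4 = 102.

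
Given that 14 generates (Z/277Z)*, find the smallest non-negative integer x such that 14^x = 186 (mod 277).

Baby-step giant-step with m = ceil(sqrt(276)) = 17.
Baby table (14^j mod 277 for j=0..16):
  0:1  1:14  2:196  3:251  4:190  5:167  6:122  7:46
  8:90  9:152  10:189  11:153  12:203  13:72  14:177  15:262
  16:67
Giant step factor: 14^(-17) ≡ 233 (mod 277).
Scan 186·233^i mod 277 for i = 0, 1, …:
  i=0: 186   i=1: 126   i=2: 273   i=3: 176
  i=4: 12   i=5: 26   i=6: 241   i=7: 199
  i=8: 108   i=9: 234   i=10: 230   i=11: 129
  i=12: 141   i=13: 167
Match at i=13, j=5: x = 13·17 + 5 = 226.

226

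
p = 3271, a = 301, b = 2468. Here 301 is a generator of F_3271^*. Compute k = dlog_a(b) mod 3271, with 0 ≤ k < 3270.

3017

Baby-step giant-step with m = ceil(sqrt(3270)) = 58.
Baby table (301^j mod 3271 for j=0..57):
  0:1  1:301  2:2284  3:574  4:2682  5:2616  6:2376  7:2098
  8:195  9:3088  10:524  11:716  12:2901  13:3115  14:2109  15:235
  16:2044  17:296  18:779  19:2238  20:3083  21:2290  22:2380  23:31
  24:2789  25:2113  26:1439  27:1367  28:2592  29:1694  30:2889  31:2774
  32:869  33:3160  34:2570  35:1614  36:1706  37:3230  38:743  39:1215
  40:2634  41:1252  42:687  43:714  44:2299  45:1818  46:961  47:1413
  48:83  49:2086  50:3125  51:1848  52:178  53:1242  54:948  55:771
  56:3101  57:1166
Giant step factor: 301^(-58) ≡ 1303 (mod 3271).
Scan 2468·1303^i mod 3271 for i = 0, 1, …:
  i=0: 2468   i=1: 411   i=2: 2360   i=3: 340
  i=4: 1435   i=5: 2064   i=6: 630   i=7: 3140
  i=8: 2670   i=9: 1937     …   i=51: 550
  i=52: 301
Match at i=52, j=1: k = 52·58 + 1 = 3017.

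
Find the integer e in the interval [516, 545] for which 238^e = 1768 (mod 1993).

522

Compute 238^516 mod 1993 = 193, then multiply by 238 repeatedly:
  238^516=193  238^517=95  238^518=687  238^519=80  238^520=1103
  238^521=1431  238^522=1768
Found 1768 at exponent 522.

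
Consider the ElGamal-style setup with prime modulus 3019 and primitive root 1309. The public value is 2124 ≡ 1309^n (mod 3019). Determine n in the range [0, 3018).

1746

Baby-step giant-step with m = ceil(sqrt(3018)) = 55.
Baby table (1309^j mod 3019 for j=0..54):
  0:1  1:1309  2:1708  3:1712  4:910  5:1704  6:2514  7:116
  8:894  9:1893  10:2357  11:2914  12:1429  13:1800  14:1380  15:1058
  16:2220  17:1702  18:2915  19:2738  20:489  21:73  22:1968  23:905
  24:1197  25:12  26:613  27:2382  28:2430  29:1863  30:2334  31:2997
  32:1392  33:1671  34:1583  35:1113  36:1759  37:2053  38:467  39:1465
  40:620  41:2488  42:2310  43:1771  44:2666  45:2849  46:876  47:2483
  48:1803  49:2288  50:144  51:1318  52:1413  53:1989  54:1223
Giant step factor: 1309^(-55) ≡ 624 (mod 3019).
Scan 2124·624^i mod 3019 for i = 0, 1, …:
  i=0: 2124   i=1: 35   i=2: 707   i=3: 394
  i=4: 1317   i=5: 640   i=6: 852   i=7: 304
  i=8: 2518   i=9: 1352     …   i=30: 2365
  i=31: 2488
Match at i=31, j=41: n = 31·55 + 41 = 1746.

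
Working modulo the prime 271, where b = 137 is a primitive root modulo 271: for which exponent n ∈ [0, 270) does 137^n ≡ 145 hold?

55

Baby-step giant-step with m = ceil(sqrt(270)) = 17.
Baby table (137^j mod 271 for j=0..16):
  0:1  1:137  2:70  3:105  4:22  5:33  6:185  7:142
  8:213  9:184  10:5  11:143  12:79  13:254  14:110  15:165
  16:112
Giant step factor: 137^(-17) ≡ 221 (mod 271).
Scan 145·221^i mod 271 for i = 0, 1, …:
  i=0: 145   i=1: 67   i=2: 173   i=3: 22
Match at i=3, j=4: n = 3·17 + 4 = 55.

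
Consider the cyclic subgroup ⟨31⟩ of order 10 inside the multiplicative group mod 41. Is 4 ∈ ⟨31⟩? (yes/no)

yes

⟨31⟩ has order 10; its elements mod 41 are {1, 4, 10, 16, 18, 23, 25, 31, 37, 40}.
4 is in this set.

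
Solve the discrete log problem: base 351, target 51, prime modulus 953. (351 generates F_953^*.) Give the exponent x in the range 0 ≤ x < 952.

Baby-step giant-step with m = ceil(sqrt(952)) = 31.
Baby table (351^j mod 953 for j=0..30):
  0:1  1:351  2:264  3:223  4:127  5:739  6:173  7:684
  8:881  9:459  10:52  11:145  12:386  13:160  14:886  15:308
  16:419  17:307  18:68  19:43  20:798  21:869  22:59  23:696
  24:328  25:768  26:822  27:716  28:677  29:330  30:517
Giant step factor: 351^(-31) ≡ 941 (mod 953).
Scan 51·941^i mod 953 for i = 0, 1, …:
  i=0: 51   i=1: 341   i=2: 673   i=3: 501
  i=4: 659   i=5: 669   i=6: 549   i=7: 83
  i=8: 910   i=9: 516     …   i=22: 354
  i=23: 517
Match at i=23, j=30: x = 23·31 + 30 = 743.

743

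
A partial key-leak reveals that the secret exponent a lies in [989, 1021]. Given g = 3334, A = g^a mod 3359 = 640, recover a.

Compute 3334^989 mod 3359 = 1983, then multiply by 3334 repeatedly:
  3334^989=1983  3334^990=810  3334^991=3263  3334^992=2400  3334^993=462
  3334^994=1886  3334^995=3235  3334^996=3100  3334^997=3116  3334^998=2716
  3334^999=2639  3334^1000=1205  3334^1001=106  3334^1002=709  3334^1003=2429
  3334^1004=3096  3334^1005=3216  3334^1006=216  3334^1007=1318  3334^1008=640
Found 640 at exponent 1008.

1008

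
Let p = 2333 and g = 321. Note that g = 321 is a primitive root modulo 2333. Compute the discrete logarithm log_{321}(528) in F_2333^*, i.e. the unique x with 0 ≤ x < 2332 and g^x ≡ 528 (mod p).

1825

Baby-step giant-step with m = ceil(sqrt(2332)) = 49.
Baby table (321^j mod 2333 for j=0..48):
  0:1  1:321  2:389  3:1220  4:2009  5:981  6:2279  7:1330
  8:2324  9:1777  10:1165  11:685  12:583  13:503  14:486  15:2028
  16:81  17:338  18:1180  19:834  20:1752  21:139  22:292  23:412
  24:1604  25:1624  26:1045  27:1826  28:563  29:1082  30:2038  31:958
  32:1895  33:1715  34:2260  35:2230  36:1932  37:1927  38:322  39:710
  40:1609  41:896  42:657  43:927  44:1276  45:1321  46:1768  47:609
  48:1850
Giant step factor: 321^(-49) ≡ 793 (mod 2333).
Scan 528·793^i mod 2333 for i = 0, 1, …:
  i=0: 528   i=1: 1097   i=2: 2045   i=3: 250
  i=4: 2278   i=5: 712   i=6: 30   i=7: 460
  i=8: 832   i=9: 1870     …   i=36: 2016
  i=37: 583
Match at i=37, j=12: x = 37·49 + 12 = 1825.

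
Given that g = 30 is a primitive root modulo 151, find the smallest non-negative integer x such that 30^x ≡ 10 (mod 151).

64

Baby-step giant-step with m = ceil(sqrt(150)) = 13.
Baby table (30^j mod 151 for j=0..12):
  0:1  1:30  2:145  3:122  4:36  5:23  6:86  7:13
  8:88  9:73  10:76  11:15  12:148
Giant step factor: 30^(-13) ≡ 52 (mod 151).
Scan 10·52^i mod 151 for i = 0, 1, …:
  i=0: 10   i=1: 67   i=2: 11   i=3: 119
  i=4: 148
Match at i=4, j=12: x = 4·13 + 12 = 64.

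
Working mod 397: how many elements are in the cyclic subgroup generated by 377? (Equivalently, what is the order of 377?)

396

The order of 377 must divide p − 1 = 396 = 2^2 · 3^2 · 11.
Divisors: 1, 2, 3, 4, 6, 9, 11, 12, 18, 22, 33, 36, 44, 66, 99, 132, 198, 396.
Check each in increasing order: 377^1 ≡ 377;  377^2 ≡ 3;  377^3 ≡ 337;  377^4 ≡ 9;  377^6 ≡ 27;  377^9 ≡ 365;  377^11 ≡ 301;  377^12 ≡ 332;  377^18 ≡ 230;  377^22 ≡ 85;  377^33 ≡ 177;  377^36 ≡ 99;  377^44 ≡ 79;  377^66 ≡ 363;  377^99 ≡ 334;  377^132 ≡ 362;  377^198 ≡ 396;  377^396 ≡ 1.
Smallest exponent giving 1 is 396.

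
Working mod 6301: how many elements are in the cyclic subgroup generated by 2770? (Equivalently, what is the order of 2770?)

The order of 2770 must divide p − 1 = 6300 = 2^2 · 3^2 · 5^2 · 7.
Divisors: 1, 2, 3, 4, 5, 6, 7, 9, 10, 12, 14, 15, 18, 20, 21, 25, 28, 30, 35, 36, 42, 45, 50, 60, 63, 70, 75, 84, 90, 100, 105, 126, 140, 150, 175, 180, 210, 225, 252, 300, 315, 350, 420, 450, 525, 630, 700, 900, 1050, 1260, 1575, 2100, 3150, 6300.
Check each in increasing order: 2770^1 ≡ 2770;  2770^2 ≡ 4583;  2770^3 ≡ 4696;  2770^4 ≡ 2656;  2770^5 ≡ 3853;  2770^6 ≡ 5217;  2770^7 ≡ 2897;  2770^9 ≡ 744;  2770^10 ≡ 453;  2770^12 ≡ 3070;  2770^14 ≡ 5978;  2770^15 ≡ 32;  2770^18 ≡ 5349;  2770^20 ≡ 3577;  2770^21 ≡ 3118;  2770^25 ≡ 1894;  2770^28 ≡ 3513;  2770^30 ≡ 1024;  2770^35 ≡ 1046;  2770^36 ≡ 5261;  2770^42 ≡ 5782;  2770^45 ≡ 1263;  2770^50 ≡ 1967;  2770^60 ≡ 2610;  2770^63 ≡ 1115;  2770^70 ≡ 4043;  2770^75 ≡ 1607;  2770^84 ≡ 4719;  2770^90 ≡ 1016;  2770^100 ≡ 275;  2770^105 ≡ 1007;  2770^126 ≡ 1928;  2770^140 ≡ 1055;  2770^150 ≡ 5340;  2770^175 ≡ 855;  2770^180 ≡ 5193;  2770^210 ≡ 5889;  2770^225 ≡ 5719;  2770^252 ≡ 5895;  2770^300 ≡ 3575;  2770^315 ≡ 982;  2770^350 ≡ 109;  2770^420 ≡ 5918;  2770^450 ≡ 4771;  2770^525 ≡ 4981;  2770^630 ≡ 271;  2770^700 ≡ 5580;  2770^900 ≡ 3229;  2770^1050 ≡ 3324;  2770^1260 ≡ 4130;  2770^1575 ≡ 4117;  2770^2100 ≡ 3323;  2770^3150 ≡ 6300;  2770^6300 ≡ 1.
Smallest exponent giving 1 is 6300.

6300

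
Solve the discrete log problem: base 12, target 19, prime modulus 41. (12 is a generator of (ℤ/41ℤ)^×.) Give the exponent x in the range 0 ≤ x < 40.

27

Successive powers of 12 modulo 41:
  12^0=1  12^1=12  12^2=21  12^3=6  12^4=31  12^5=3
  12^6=36  12^7=22  12^8=18  12^9=11  12^10=9  12^11=26
  12^12=25  12^13=13  12^14=33  12^15=27  12^16=37  12^17=34
  12^18=39  12^19=17  12^20=40  12^21=29  12^22=20  12^23=35
  12^24=10  12^25=38  12^26=5  12^27=19
So 12^27 ≡ 19 (mod 41), giving x = 27.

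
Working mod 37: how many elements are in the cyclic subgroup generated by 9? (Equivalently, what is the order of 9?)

9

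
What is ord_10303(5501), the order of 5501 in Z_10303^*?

The order of 5501 must divide p − 1 = 10302 = 2 · 3 · 17 · 101.
Divisors: 1, 2, 3, 6, 17, 34, 51, 101, 102, 202, 303, 606, 1717, 3434, 5151, 10302.
Check each in increasing order: 5501^1 ≡ 5501;  5501^2 ≡ 1090;  5501^3 ≡ 10047;  5501^6 ≡ 3718;  5501^17 ≡ 6444;  5501^34 ≡ 4046;  5501^51 ≡ 5834;  5501^101 ≡ 7236;  5501^102 ≡ 4747;  5501^202 ≡ 10153;  5501^303 ≡ 6718;  5501^606 ≡ 4384;  5501^1717 ≡ 102;  5501^3434 ≡ 101;  5501^5151 ≡ 10302;  5501^10302 ≡ 1.
Smallest exponent giving 1 is 10302.

10302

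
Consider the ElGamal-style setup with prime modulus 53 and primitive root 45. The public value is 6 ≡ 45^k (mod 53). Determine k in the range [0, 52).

Baby-step giant-step with m = ceil(sqrt(52)) = 8.
Baby table (45^j mod 53 for j=0..7):
  0:1  1:45  2:11  3:18  4:15  5:39  6:6  7:5
Giant step factor: 45^(-8) ≡ 49 (mod 53).
Scan 6·49^i mod 53 for i = 0, 1, …:
  i=0: 6
Match at i=0, j=6: k = 0·8 + 6 = 6.

6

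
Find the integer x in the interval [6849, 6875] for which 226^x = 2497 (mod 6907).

6851

Compute 226^6849 mod 6907 = 5834, then multiply by 226 repeatedly:
  226^6849=5834  226^6850=6154  226^6851=2497
Found 2497 at exponent 6851.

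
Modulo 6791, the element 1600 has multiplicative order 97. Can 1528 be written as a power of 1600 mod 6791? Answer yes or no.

1528 ∈ ⟨1600⟩ iff 1528^97 ≡ 1 (mod 6791), since |⟨1600⟩| = 97.
1528^97 mod 6791 = 1.
Since 1 = 1, 1528 lies in the subgroup.

yes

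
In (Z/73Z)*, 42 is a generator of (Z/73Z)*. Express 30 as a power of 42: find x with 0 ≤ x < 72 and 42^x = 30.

57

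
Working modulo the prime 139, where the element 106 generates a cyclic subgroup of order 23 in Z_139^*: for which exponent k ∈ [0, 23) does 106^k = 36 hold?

19

Successive powers of 106 modulo 139:
  106^0=1  106^1=106  106^2=116  106^3=64  106^4=112  106^5=57
  106^6=65  106^7=79  106^8=34  106^9=129  106^10=52  106^11=91
  106^12=55  106^13=131  106^14=125  106^15=45  106^16=44  106^17=77
  106^18=100  106^19=36
So 106^19 ≡ 36 (mod 139), giving k = 19.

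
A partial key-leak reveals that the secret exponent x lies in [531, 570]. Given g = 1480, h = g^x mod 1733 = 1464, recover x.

560

Compute 1480^531 mod 1733 = 1287, then multiply by 1480 repeatedly:
  1480^531=1287  1480^532=193  1480^533=1428  1480^534=913  1480^535=1233
  1480^536=1724  1480^537=544  1480^538=1008  1480^539=1460  1480^540=1482
  1480^541=1115  1480^542=384  1480^543=1629  1480^544=317  1480^545=1250
  1480^546=889  1480^547=373  1480^548=946  1480^549=1549  1480^550=1494
  1480^551=1545  1480^552=773  1480^553=260  1480^554=74  1480^555=341
  1480^556=377  1480^557=1667  1480^558=1101  1480^559=460  1480^560=1464
Found 1464 at exponent 560.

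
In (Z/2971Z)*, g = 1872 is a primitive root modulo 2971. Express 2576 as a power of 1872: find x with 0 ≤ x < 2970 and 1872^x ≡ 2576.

1959

Baby-step giant-step with m = ceil(sqrt(2970)) = 55.
Baby table (1872^j mod 2971 for j=0..54):
  0:1  1:1872  2:1575  3:1168  4:2811  5:551  6:535  7:293
  8:1832  9:970  10:559  11:656  12:1009  13:2263  14:2661  15:1996
  16:1965  17:382  18:2064  19:1508  20:526  21:1271  22:2512  23:2342
  24:1999  25:1639  26:2136  27:2597  28:1028  29:2179  30:2876  31:420
  32:1896  33:1938  34:345  35:1133  36:2653  37:1875  38:1249  39:2922
  40:373  41:71  42:2188  43:1898  44:2711  45:524  46:498  47:2333
  48:6  49:2319  50:537  51:1066  52:2011  53:335  54:239
Giant step factor: 1872^(-55) ≡ 1570 (mod 2971).
Scan 2576·1570^i mod 2971 for i = 0, 1, …:
  i=0: 2576   i=1: 789   i=2: 2794   i=3: 1384
  i=4: 1079   i=5: 560   i=6: 2755   i=7: 2545
  i=8: 2626   i=9: 2043     …   i=34: 426
  i=35: 345
Match at i=35, j=34: x = 35·55 + 34 = 1959.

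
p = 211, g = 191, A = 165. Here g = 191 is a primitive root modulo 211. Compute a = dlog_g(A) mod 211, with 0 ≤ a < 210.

Baby-step giant-step with m = ceil(sqrt(210)) = 15.
Baby table (191^j mod 211 for j=0..14):
  0:1  1:191  2:189  3:18  4:62  5:26  6:113  7:61
  8:46  9:135  10:43  11:195  12:109  13:141  14:134
Giant step factor: 191^(-15) ≡ 67 (mod 211).
Scan 165·67^i mod 211 for i = 0, 1, …:
  i=0: 165   i=1: 83   i=2: 75   i=3: 172
  i=4: 130   i=5: 59   i=6: 155   i=7: 46
Match at i=7, j=8: a = 7·15 + 8 = 113.

113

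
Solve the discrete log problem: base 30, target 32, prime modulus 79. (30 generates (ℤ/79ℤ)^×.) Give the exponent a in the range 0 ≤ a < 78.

Baby-step giant-step with m = ceil(sqrt(78)) = 9.
Baby table (30^j mod 79 for j=0..8):
  0:1  1:30  2:31  3:61  4:13  5:74  6:8  7:3
  8:11
Giant step factor: 30^(-9) ≡ 17 (mod 79).
Scan 32·17^i mod 79 for i = 0, 1, …:
  i=0: 32   i=1: 70   i=2: 5   i=3: 6
  i=4: 23   i=5: 75   i=6: 11
Match at i=6, j=8: a = 6·9 + 8 = 62.

62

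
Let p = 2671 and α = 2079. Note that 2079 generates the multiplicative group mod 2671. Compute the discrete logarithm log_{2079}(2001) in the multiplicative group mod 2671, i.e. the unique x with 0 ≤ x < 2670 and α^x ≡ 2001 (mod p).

1599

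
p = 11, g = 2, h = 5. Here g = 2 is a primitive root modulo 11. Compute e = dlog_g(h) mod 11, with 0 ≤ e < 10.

4

Successive powers of 2 modulo 11:
  2^0=1  2^1=2  2^2=4  2^3=8  2^4=5
So 2^4 ≡ 5 (mod 11), giving e = 4.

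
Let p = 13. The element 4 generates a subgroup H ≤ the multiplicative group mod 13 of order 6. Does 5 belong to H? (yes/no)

⟨4⟩ has order 6; its elements mod 13 are {1, 3, 4, 9, 10, 12}.
5 is not in this set.

no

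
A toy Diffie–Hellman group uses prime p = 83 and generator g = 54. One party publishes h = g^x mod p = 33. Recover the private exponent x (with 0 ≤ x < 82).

8

Baby-step giant-step with m = ceil(sqrt(82)) = 10.
Baby table (54^j mod 83 for j=0..9):
  0:1  1:54  2:11  3:13  4:38  5:60  6:3  7:79
  8:33  9:39
Giant step factor: 54^(-10) ≡ 75 (mod 83).
Scan 33·75^i mod 83 for i = 0, 1, …:
  i=0: 33
Match at i=0, j=8: x = 0·10 + 8 = 8.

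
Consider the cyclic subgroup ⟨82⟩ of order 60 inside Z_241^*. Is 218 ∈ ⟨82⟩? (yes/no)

no

218 ∈ ⟨82⟩ iff 218^60 ≡ 1 (mod 241), since |⟨82⟩| = 60.
218^60 mod 241 = 177.
Since 177 ≠ 1, 218 does not lie in the subgroup.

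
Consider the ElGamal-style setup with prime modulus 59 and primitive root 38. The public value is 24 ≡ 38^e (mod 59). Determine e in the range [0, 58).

43

Baby-step giant-step with m = ceil(sqrt(58)) = 8.
Baby table (38^j mod 59 for j=0..7):
  0:1  1:38  2:28  3:2  4:17  5:56  6:4  7:34
Giant step factor: 38^(-8) ≡ 49 (mod 59).
Scan 24·49^i mod 59 for i = 0, 1, …:
  i=0: 24   i=1: 55   i=2: 40   i=3: 13
  i=4: 47   i=5: 2
Match at i=5, j=3: e = 5·8 + 3 = 43.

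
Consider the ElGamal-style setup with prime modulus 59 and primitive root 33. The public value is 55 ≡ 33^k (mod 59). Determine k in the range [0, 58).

53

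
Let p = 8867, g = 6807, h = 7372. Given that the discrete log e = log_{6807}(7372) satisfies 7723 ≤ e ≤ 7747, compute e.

7727

Compute 6807^7723 mod 8867 = 3874, then multiply by 6807 repeatedly:
  6807^7723=3874  6807^7724=8727  6807^7725=4656  6807^7726=2734  6807^7727=7372
Found 7372 at exponent 7727.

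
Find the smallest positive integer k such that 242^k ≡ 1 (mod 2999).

1499

The order of 242 must divide p − 1 = 2998 = 2 · 1499.
Divisors: 1, 2, 1499, 2998.
Check each in increasing order: 242^1 ≡ 242;  242^2 ≡ 1583;  242^1499 ≡ 1.
Smallest exponent giving 1 is 1499.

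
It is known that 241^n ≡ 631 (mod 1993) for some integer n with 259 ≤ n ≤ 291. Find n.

286

Compute 241^259 mod 1993 = 414, then multiply by 241 repeatedly:
  241^259=414  241^260=124  241^261=1982  241^262=1335  241^263=862
  241^264=470  241^265=1662  241^266=1942  241^267=1660  241^268=1460
  241^269=1092  241^270=96  241^271=1213  241^272=1355  241^273=1696
  241^274=171  241^275=1351  241^276=732  241^277=1028  241^278=616
  241^279=974  241^280=1553  241^281=1582  241^282=599  241^283=863
  241^284=711  241^285=1946  241^286=631
Found 631 at exponent 286.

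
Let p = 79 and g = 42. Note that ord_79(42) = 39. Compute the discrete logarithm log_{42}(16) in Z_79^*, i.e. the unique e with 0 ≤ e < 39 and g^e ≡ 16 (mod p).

7

Successive powers of 42 modulo 79:
  42^0=1  42^1=42  42^2=26  42^3=65  42^4=44  42^5=31
  42^6=38  42^7=16
So 42^7 ≡ 16 (mod 79), giving e = 7.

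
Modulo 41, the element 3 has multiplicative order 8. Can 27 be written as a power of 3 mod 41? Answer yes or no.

yes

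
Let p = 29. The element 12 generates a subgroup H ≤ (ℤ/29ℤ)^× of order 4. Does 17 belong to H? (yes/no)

17 ∈ ⟨12⟩ iff 17^4 ≡ 1 (mod 29), since |⟨12⟩| = 4.
17^4 mod 29 = 1.
Since 1 = 1, 17 lies in the subgroup.

yes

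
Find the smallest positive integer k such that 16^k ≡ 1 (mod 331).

The order of 16 must divide p − 1 = 330 = 2 · 3 · 5 · 11.
Divisors: 1, 2, 3, 5, 6, 10, 11, 15, 22, 30, 33, 55, 66, 110, 165, 330.
Check each in increasing order: 16^1 ≡ 16;  16^2 ≡ 256;  16^3 ≡ 124;  16^5 ≡ 299;  16^6 ≡ 150;  16^10 ≡ 31;  16^11 ≡ 165;  16^15 ≡ 1.
Smallest exponent giving 1 is 15.

15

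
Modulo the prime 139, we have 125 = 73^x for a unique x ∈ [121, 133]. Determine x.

132

Compute 73^121 mod 139 = 126, then multiply by 73 repeatedly:
  73^121=126  73^122=24  73^123=84  73^124=16  73^125=56
  73^126=57  73^127=130  73^128=38  73^129=133  73^130=118
  73^131=135  73^132=125
Found 125 at exponent 132.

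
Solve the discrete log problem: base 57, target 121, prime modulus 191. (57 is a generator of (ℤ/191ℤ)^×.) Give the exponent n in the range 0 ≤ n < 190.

120

Baby-step giant-step with m = ceil(sqrt(190)) = 14.
Baby table (57^j mod 191 for j=0..13):
  0:1  1:57  2:2  3:114  4:4  5:37  6:8  7:74
  8:16  9:148  10:32  11:105  12:64  13:19
Giant step factor: 57^(-14) ≡ 97 (mod 191).
Scan 121·97^i mod 191 for i = 0, 1, …:
  i=0: 121   i=1: 86   i=2: 129   i=3: 98
  i=4: 147   i=5: 125   i=6: 92   i=7: 138
  i=8: 16
Match at i=8, j=8: n = 8·14 + 8 = 120.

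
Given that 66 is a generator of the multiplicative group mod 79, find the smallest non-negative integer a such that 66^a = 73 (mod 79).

38

Baby-step giant-step with m = ceil(sqrt(78)) = 9.
Baby table (66^j mod 79 for j=0..8):
  0:1  1:66  2:11  3:15  4:42  5:7  6:67  7:77
  8:26
Giant step factor: 66^(-9) ≡ 61 (mod 79).
Scan 73·61^i mod 79 for i = 0, 1, …:
  i=0: 73   i=1: 29   i=2: 31   i=3: 74
  i=4: 11
Match at i=4, j=2: a = 4·9 + 2 = 38.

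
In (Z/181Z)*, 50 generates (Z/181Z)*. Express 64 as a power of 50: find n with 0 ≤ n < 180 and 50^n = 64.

42

Baby-step giant-step with m = ceil(sqrt(180)) = 14.
Baby table (50^j mod 181 for j=0..13):
  0:1  1:50  2:147  3:110  4:70  5:61  6:154  7:98
  8:13  9:107  10:101  11:163  12:5  13:69
Giant step factor: 50^(-14) ≡ 33 (mod 181).
Scan 64·33^i mod 181 for i = 0, 1, …:
  i=0: 64   i=1: 121   i=2: 11   i=3: 1
Match at i=3, j=0: n = 3·14 + 0 = 42.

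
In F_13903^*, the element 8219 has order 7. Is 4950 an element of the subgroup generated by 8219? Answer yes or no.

yes

4950 ∈ ⟨8219⟩ iff 4950^7 ≡ 1 (mod 13903), since |⟨8219⟩| = 7.
4950^7 mod 13903 = 1.
Since 1 = 1, 4950 lies in the subgroup.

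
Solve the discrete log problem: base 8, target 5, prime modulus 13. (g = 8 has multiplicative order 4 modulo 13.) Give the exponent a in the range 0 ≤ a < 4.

3

Successive powers of 8 modulo 13:
  8^0=1  8^1=8  8^2=12  8^3=5
So 8^3 ≡ 5 (mod 13), giving a = 3.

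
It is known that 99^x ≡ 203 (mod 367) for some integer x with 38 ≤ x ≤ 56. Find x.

45

Compute 99^38 mod 367 = 61, then multiply by 99 repeatedly:
  99^38=61  99^39=167  99^40=18  99^41=314  99^42=258
  99^43=219  99^44=28  99^45=203
Found 203 at exponent 45.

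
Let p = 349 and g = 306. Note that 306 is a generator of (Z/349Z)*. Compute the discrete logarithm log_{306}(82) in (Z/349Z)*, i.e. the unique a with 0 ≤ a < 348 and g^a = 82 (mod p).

275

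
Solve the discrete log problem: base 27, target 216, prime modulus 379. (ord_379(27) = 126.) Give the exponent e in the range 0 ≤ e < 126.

24

Successive powers of 27 modulo 379:
  27^0=1  27^1=27  27^2=350  27^3=354  27^4=83  27^5=346
  27^6=246  27^7=199  27^8=67  27^9=293  27^10=331  27^11=220
  27^12=255  27^13=63  27^14=185  27^15=68  27^16=320  27^17=302
  27^18=195  27^19=338  27^20=30  27^21=52  27^22=267  27^23=8
  27^24=216
So 27^24 ≡ 216 (mod 379), giving e = 24.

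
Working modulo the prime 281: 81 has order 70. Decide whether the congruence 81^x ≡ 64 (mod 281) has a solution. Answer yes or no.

yes

64 ∈ ⟨81⟩ iff 64^70 ≡ 1 (mod 281), since |⟨81⟩| = 70.
64^70 mod 281 = 1.
Since 1 = 1, 64 lies in the subgroup.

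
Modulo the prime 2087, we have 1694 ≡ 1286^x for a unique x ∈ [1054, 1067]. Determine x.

1061

Compute 1286^1054 mod 2087 = 216, then multiply by 1286 repeatedly:
  1286^1054=216  1286^1055=205  1286^1056=668  1286^1057=1291  1286^1058=1061
  1286^1059=1635  1286^1060=1001  1286^1061=1694
Found 1694 at exponent 1061.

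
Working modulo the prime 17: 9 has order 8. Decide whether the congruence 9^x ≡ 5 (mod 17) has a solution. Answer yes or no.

⟨9⟩ has order 8; its elements mod 17 are {1, 2, 4, 8, 9, 13, 15, 16}.
5 is not in this set.

no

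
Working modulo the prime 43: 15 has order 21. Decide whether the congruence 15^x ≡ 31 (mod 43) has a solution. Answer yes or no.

yes

31 ∈ ⟨15⟩ iff 31^21 ≡ 1 (mod 43), since |⟨15⟩| = 21.
31^21 mod 43 = 1.
Since 1 = 1, 31 lies in the subgroup.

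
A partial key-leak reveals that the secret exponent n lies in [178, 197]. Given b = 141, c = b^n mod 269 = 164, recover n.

182

Compute 141^178 mod 269 = 73, then multiply by 141 repeatedly:
  141^178=73  141^179=71  141^180=58  141^181=108  141^182=164
Found 164 at exponent 182.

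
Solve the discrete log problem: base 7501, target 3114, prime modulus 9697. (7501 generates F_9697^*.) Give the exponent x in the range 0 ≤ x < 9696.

4892

Baby-step giant-step with m = ceil(sqrt(9696)) = 99.
Baby table (7501^j mod 9697 for j=0..98):
  0:1  1:7501  2:3007  3:285  4:4445  5:3659  6:3649  7:6215
  8:5236  9:2386  10:6421  11:8619  12:1220  13:6949  14:3074  15:8305
  16:2277  17:3360  18:857  19:8943  20:7294  21:1820  22:8141  23:3632
  24:4759  25:2602  26:7238  27:8432  28:4598  29:7066  30:7961  31:1335
  32:6531  33:9484  34:2292  35:9208  36:7174  37:3521  38:6090  39:8220
  40:4694  41:9584  42:5723  43:9301  44:6583  45:1959  46:3504  47:4634
  48:5586  49:9546  50:1898  51:1702  52:5450  53:7595  54:220  55:1730
  56:2144  57:4518  58:8200  59:129  60:7626  61:23  62:7674  63:1282
  64:6555  65:5265  66:6581  67:6351  68:7187  69:4064  70:6393  71:2228
  72:4297  73:8666  74:4675  75:2823  76:6772  77:3886  78:9401  79:317
  80:2052  81:2913  82:3072  83:3000  84:5960  85:2790  86:1664  87:1625
  88:9693  89:8784  90:7366  91:8557  92:1614  93:4758  94:4798  95:4231
  96:8147  97:153  98:3407
Giant step factor: 7501^(-99) ≡ 1455 (mod 9697).
Scan 3114·1455^i mod 9697 for i = 0, 1, …:
  i=0: 3114   i=1: 2371   i=2: 7370   i=3: 8165
  i=4: 1250   i=5: 5411   i=6: 8738   i=7: 1023
  i=8: 4824   i=9: 7989     …   i=48: 7291
  i=49: 9584
Match at i=49, j=41: x = 49·99 + 41 = 4892.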